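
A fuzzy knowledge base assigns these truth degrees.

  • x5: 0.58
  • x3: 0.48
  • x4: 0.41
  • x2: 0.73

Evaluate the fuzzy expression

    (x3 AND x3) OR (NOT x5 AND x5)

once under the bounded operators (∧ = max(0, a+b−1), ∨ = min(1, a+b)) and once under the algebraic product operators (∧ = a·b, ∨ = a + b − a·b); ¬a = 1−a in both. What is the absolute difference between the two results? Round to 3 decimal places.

Under bounded:
  x3 AND x3 = max(0, a+b−1) on (0.48, 0.48) = 0.00
  NOT x5 = 1 − 0.58 = 0.42
  NOT x5 AND x5 = max(0, a+b−1) on (0.42, 0.58) = 0.00
  (x3 AND x3) OR (NOT x5 AND x5) = min(1, a+b) on (0.00, 0.00) = 0.00
  → value = 0.0000
Under algebraic product:
  x3 AND x3 = a·b on (0.4800, 0.4800) = 0.2304
  NOT x5 = 1 − 0.5800 = 0.4200
  NOT x5 AND x5 = a·b on (0.4200, 0.5800) = 0.2436
  (x3 AND x3) OR (NOT x5 AND x5) = a + b − a·b on (0.2304, 0.2436) = 0.4179
  → value = 0.4179
|0.0000 − 0.4179| = 0.418

0.418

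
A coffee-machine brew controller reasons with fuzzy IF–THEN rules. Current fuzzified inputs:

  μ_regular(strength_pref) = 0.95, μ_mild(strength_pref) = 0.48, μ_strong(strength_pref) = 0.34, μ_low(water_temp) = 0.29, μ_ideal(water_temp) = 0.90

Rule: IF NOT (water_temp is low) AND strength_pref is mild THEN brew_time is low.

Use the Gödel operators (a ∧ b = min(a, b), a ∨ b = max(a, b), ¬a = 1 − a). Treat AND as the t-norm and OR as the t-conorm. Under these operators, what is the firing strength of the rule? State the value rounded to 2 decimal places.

0.48

firing strength: ¬low=1−0.29=0.71, mild=0.48; AND[min(a, b)] → w = 0.48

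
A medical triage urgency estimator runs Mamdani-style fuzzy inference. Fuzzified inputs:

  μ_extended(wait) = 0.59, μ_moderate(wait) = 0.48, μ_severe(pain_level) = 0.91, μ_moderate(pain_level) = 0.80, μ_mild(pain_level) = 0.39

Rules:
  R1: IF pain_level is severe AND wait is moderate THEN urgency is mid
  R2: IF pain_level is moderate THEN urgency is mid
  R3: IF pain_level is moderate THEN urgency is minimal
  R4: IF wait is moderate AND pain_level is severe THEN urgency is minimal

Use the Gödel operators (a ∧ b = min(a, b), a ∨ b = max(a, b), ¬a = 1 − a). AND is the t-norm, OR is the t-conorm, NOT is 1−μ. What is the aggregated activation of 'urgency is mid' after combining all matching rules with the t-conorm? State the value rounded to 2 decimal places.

R1: severe=0.91, moderate=0.48; AND[min(a, b)] → w = 0.48
R2: moderate=0.80 → w = 0.80
R3: moderate=0.80 → w = 0.80
R4: moderate=0.48, severe=0.91; AND[min(a, b)] → w = 0.48
Rules with consequent 'mid': {R1, R2} → strengths 0.48, 0.80
Aggregate via t-conorm [max(a, b)]: 0.80

0.80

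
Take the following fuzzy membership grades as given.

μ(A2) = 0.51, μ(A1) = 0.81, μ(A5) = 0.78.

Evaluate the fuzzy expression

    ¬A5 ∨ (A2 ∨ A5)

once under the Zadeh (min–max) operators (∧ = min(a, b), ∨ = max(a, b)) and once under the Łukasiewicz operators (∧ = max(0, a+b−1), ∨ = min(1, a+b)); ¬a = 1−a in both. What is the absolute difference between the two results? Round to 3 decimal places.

Under Zadeh (min–max):
  ¬A5 = 1 − 0.78 = 0.22
  A2 ∨ A5 = max(a, b) on (0.51, 0.78) = 0.78
  ¬A5 ∨ (A2 ∨ A5) = max(a, b) on (0.22, 0.78) = 0.78
  → value = 0.7800
Under Łukasiewicz:
  ¬A5 = 1 − 0.78 = 0.22
  A2 ∨ A5 = min(1, a+b) on (0.51, 0.78) = 1.00
  ¬A5 ∨ (A2 ∨ A5) = min(1, a+b) on (0.22, 1.00) = 1.00
  → value = 1.0000
|0.7800 − 1.0000| = 0.220

0.220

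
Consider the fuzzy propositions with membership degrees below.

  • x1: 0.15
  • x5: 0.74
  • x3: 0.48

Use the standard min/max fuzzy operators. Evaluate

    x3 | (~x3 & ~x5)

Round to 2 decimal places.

~x3 = 1 − 0.48 = 0.52
~x5 = 1 − 0.74 = 0.26
~x3 & ~x5 = min(a, b) on (0.52, 0.26) = 0.26
x3 | (~x3 & ~x5) = max(a, b) on (0.48, 0.26) = 0.48

0.48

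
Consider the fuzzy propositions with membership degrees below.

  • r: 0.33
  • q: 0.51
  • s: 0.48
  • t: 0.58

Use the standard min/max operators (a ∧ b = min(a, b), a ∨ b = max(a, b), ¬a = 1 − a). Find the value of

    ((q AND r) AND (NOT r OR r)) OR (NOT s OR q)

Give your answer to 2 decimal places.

0.52

q AND r = min(a, b) on (0.51, 0.33) = 0.33
NOT r = 1 − 0.33 = 0.67
NOT r OR r = max(a, b) on (0.67, 0.33) = 0.67
(q AND r) AND (NOT r OR r) = min(a, b) on (0.33, 0.67) = 0.33
NOT s = 1 − 0.48 = 0.52
NOT s OR q = max(a, b) on (0.52, 0.51) = 0.52
((q AND r) AND (NOT r OR r)) OR (NOT s OR q) = max(a, b) on (0.33, 0.52) = 0.52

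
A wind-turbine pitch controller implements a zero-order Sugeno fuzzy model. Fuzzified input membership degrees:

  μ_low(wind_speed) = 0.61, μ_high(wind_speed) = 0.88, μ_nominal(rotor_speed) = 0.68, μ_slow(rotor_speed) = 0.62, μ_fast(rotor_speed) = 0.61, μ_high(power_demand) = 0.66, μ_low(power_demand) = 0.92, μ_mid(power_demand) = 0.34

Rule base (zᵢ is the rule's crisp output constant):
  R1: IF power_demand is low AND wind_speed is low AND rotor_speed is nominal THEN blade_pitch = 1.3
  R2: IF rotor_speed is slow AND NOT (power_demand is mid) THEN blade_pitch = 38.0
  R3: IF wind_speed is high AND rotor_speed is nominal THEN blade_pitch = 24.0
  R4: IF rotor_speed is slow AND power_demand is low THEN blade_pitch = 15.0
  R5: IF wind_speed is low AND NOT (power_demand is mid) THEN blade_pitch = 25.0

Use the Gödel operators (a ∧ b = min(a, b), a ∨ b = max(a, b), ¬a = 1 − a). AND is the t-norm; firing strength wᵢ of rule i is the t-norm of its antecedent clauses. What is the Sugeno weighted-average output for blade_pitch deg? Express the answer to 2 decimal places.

R1 (z=1.3): low=0.92, low=0.61, nominal=0.68; AND[min(a, b)] → w = 0.61
R2 (z=38.0): slow=0.62, ¬mid=1−0.34=0.66; AND[min(a, b)] → w = 0.62
R3 (z=24.0): high=0.88, nominal=0.68; AND[min(a, b)] → w = 0.68
R4 (z=15.0): slow=0.62, low=0.92; AND[min(a, b)] → w = 0.62
R5 (z=25.0): low=0.61, ¬mid=1−0.34=0.66; AND[min(a, b)] → w = 0.61
Weighted average = (0.61·1.3 + 0.62·38.0 + 0.68·24.0 + 0.62·15.0 + 0.61·25.0) / (0.61 + 0.62 + 0.68 + 0.62 + 0.61)
  = 65.2230 / 3.1400 = 20.77

20.77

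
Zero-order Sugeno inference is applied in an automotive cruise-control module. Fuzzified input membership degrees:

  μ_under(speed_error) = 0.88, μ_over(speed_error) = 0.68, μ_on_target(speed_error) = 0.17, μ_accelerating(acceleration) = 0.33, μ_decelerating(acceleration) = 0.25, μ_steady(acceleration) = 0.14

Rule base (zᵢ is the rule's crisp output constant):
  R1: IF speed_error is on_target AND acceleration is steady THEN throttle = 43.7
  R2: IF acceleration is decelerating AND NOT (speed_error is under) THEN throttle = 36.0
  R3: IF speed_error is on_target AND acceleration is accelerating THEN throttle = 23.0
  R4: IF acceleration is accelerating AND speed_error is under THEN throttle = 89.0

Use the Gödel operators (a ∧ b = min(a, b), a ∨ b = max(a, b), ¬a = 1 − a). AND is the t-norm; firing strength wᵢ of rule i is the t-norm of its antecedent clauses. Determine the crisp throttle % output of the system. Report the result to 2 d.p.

R1 (z=43.7): on_target=0.17, steady=0.14; AND[min(a, b)] → w = 0.14
R2 (z=36.0): decelerating=0.25, ¬under=1−0.88=0.12; AND[min(a, b)] → w = 0.12
R3 (z=23.0): on_target=0.17, accelerating=0.33; AND[min(a, b)] → w = 0.17
R4 (z=89.0): accelerating=0.33, under=0.88; AND[min(a, b)] → w = 0.33
Weighted average = (0.14·43.7 + 0.12·36.0 + 0.17·23.0 + 0.33·89.0) / (0.14 + 0.12 + 0.17 + 0.33)
  = 43.7180 / 0.7600 = 57.52

57.52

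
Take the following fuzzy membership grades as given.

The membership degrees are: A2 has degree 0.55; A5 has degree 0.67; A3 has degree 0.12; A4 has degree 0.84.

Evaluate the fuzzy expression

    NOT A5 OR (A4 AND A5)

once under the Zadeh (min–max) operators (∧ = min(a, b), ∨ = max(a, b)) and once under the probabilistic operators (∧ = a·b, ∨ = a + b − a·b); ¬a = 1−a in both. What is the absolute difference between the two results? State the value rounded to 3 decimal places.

0.037

Under Zadeh (min–max):
  NOT A5 = 1 − 0.67 = 0.33
  A4 AND A5 = min(a, b) on (0.84, 0.67) = 0.67
  NOT A5 OR (A4 AND A5) = max(a, b) on (0.33, 0.67) = 0.67
  → value = 0.6700
Under probabilistic:
  NOT A5 = 1 − 0.6700 = 0.3300
  A4 AND A5 = a·b on (0.8400, 0.6700) = 0.5628
  NOT A5 OR (A4 AND A5) = a + b − a·b on (0.3300, 0.5628) = 0.7071
  → value = 0.7071
|0.6700 − 0.7071| = 0.037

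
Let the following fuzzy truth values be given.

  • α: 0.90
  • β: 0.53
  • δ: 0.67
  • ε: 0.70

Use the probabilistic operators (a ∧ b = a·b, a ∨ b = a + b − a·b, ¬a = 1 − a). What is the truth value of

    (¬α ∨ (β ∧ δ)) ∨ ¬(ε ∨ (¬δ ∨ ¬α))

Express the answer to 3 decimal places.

0.525

¬α = 1 − 0.9000 = 0.1000
β ∧ δ = a·b on (0.5300, 0.6700) = 0.3551
¬α ∨ (β ∧ δ) = a + b − a·b on (0.1000, 0.3551) = 0.4196
¬δ = 1 − 0.6700 = 0.3300
¬α = 1 − 0.9000 = 0.1000
¬δ ∨ ¬α = a + b − a·b on (0.3300, 0.1000) = 0.3970
ε ∨ (¬δ ∨ ¬α) = a + b − a·b on (0.7000, 0.3970) = 0.8191
¬(ε ∨ (¬δ ∨ ¬α)) = 1 − 0.8191 = 0.1809
(¬α ∨ (β ∧ δ)) ∨ ¬(ε ∨ (¬δ ∨ ¬α)) = a + b − a·b on (0.4196, 0.1809) = 0.5246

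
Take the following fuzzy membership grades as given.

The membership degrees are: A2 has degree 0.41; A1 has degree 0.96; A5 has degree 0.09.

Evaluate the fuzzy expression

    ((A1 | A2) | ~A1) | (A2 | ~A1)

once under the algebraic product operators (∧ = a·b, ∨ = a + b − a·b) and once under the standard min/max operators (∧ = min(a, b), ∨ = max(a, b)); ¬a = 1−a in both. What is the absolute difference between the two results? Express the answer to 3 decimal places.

Under algebraic product:
  A1 | A2 = a + b − a·b on (0.9600, 0.4100) = 0.9764
  ~A1 = 1 − 0.9600 = 0.0400
  (A1 | A2) | ~A1 = a + b − a·b on (0.9764, 0.0400) = 0.9773
  ~A1 = 1 − 0.9600 = 0.0400
  A2 | ~A1 = a + b − a·b on (0.4100, 0.0400) = 0.4336
  ((A1 | A2) | ~A1) | (A2 | ~A1) = a + b − a·b on (0.9773, 0.4336) = 0.9872
  → value = 0.9872
Under standard min/max:
  A1 | A2 = max(a, b) on (0.96, 0.41) = 0.96
  ~A1 = 1 − 0.96 = 0.04
  (A1 | A2) | ~A1 = max(a, b) on (0.96, 0.04) = 0.96
  ~A1 = 1 − 0.96 = 0.04
  A2 | ~A1 = max(a, b) on (0.41, 0.04) = 0.41
  ((A1 | A2) | ~A1) | (A2 | ~A1) = max(a, b) on (0.96, 0.41) = 0.96
  → value = 0.9600
|0.9872 − 0.9600| = 0.027

0.027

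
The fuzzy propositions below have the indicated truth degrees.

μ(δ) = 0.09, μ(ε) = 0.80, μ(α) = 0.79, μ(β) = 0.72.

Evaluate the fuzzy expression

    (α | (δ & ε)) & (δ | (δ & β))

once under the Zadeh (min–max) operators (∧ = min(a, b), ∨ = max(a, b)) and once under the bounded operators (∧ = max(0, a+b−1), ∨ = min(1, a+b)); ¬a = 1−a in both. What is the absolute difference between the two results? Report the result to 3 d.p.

0.090

Under Zadeh (min–max):
  δ & ε = min(a, b) on (0.09, 0.80) = 0.09
  α | (δ & ε) = max(a, b) on (0.79, 0.09) = 0.79
  δ & β = min(a, b) on (0.09, 0.72) = 0.09
  δ | (δ & β) = max(a, b) on (0.09, 0.09) = 0.09
  (α | (δ & ε)) & (δ | (δ & β)) = min(a, b) on (0.79, 0.09) = 0.09
  → value = 0.0900
Under bounded:
  δ & ε = max(0, a+b−1) on (0.09, 0.80) = 0.00
  α | (δ & ε) = min(1, a+b) on (0.79, 0.00) = 0.79
  δ & β = max(0, a+b−1) on (0.09, 0.72) = 0.00
  δ | (δ & β) = min(1, a+b) on (0.09, 0.00) = 0.09
  (α | (δ & ε)) & (δ | (δ & β)) = max(0, a+b−1) on (0.79, 0.09) = 0.00
  → value = 0.0000
|0.0900 − 0.0000| = 0.090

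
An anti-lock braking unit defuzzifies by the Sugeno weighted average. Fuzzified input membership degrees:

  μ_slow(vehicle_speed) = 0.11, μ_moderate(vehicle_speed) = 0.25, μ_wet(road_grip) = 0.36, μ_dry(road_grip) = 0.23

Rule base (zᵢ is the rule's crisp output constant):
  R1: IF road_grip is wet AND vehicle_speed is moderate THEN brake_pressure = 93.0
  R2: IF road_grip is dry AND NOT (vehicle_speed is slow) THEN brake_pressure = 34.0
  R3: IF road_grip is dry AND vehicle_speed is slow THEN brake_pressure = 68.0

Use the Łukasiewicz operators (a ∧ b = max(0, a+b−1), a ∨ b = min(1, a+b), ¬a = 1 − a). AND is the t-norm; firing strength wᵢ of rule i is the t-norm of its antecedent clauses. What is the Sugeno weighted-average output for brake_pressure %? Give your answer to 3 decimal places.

R1 (z=93.0): wet=0.36, moderate=0.25; AND[max(0, a+b−1)] → w = 0.00
R2 (z=34.0): dry=0.23, ¬slow=1−0.11=0.89; AND[max(0, a+b−1)] → w = 0.12
R3 (z=68.0): dry=0.23, slow=0.11; AND[max(0, a+b−1)] → w = 0.00
Weighted average = (0.00·93.0 + 0.12·34.0 + 0.00·68.0) / (0.00 + 0.12 + 0.00)
  = 4.0800 / 0.1200 = 34.000

34.000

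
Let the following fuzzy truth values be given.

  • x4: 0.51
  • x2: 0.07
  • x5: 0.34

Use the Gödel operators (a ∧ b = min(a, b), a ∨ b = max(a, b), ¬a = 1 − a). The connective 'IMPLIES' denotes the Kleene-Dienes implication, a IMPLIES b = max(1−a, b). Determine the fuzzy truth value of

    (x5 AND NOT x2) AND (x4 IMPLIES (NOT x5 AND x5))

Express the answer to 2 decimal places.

NOT x2 = 1 − 0.07 = 0.93
x5 AND NOT x2 = min(a, b) on (0.34, 0.93) = 0.34
NOT x5 = 1 − 0.34 = 0.66
NOT x5 AND x5 = min(a, b) on (0.66, 0.34) = 0.34
x4 IMPLIES (NOT x5 AND x5)  [Kleene-Dienes: max(1−a, b)] with a=0.51, b=0.34 → 0.49
(x5 AND NOT x2) AND (x4 IMPLIES (NOT x5 AND x5)) = min(a, b) on (0.34, 0.49) = 0.34

0.34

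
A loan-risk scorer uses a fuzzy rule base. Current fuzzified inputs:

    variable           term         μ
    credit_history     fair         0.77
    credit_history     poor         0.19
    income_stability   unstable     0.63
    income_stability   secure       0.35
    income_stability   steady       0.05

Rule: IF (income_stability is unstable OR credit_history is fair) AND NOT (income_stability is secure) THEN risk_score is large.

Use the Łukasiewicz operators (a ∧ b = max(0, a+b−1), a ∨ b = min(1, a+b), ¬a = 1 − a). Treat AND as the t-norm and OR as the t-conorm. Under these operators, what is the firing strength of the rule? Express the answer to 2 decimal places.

firing strength: (unstable=0.63 OR fair=0.77) = 1.00; AND[max(0, a+b−1)] with ¬secure=1−0.35=0.65 → w = 0.65

0.65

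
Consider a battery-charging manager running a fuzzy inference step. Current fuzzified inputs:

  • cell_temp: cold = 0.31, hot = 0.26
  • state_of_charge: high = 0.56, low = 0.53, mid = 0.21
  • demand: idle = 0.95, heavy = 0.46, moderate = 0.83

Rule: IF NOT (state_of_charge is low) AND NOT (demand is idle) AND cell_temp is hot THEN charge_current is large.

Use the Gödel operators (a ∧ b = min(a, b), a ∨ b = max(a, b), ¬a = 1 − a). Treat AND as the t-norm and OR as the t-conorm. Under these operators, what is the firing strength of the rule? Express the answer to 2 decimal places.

0.05

firing strength: ¬low=1−0.53=0.47, ¬idle=1−0.95=0.05, hot=0.26; AND[min(a, b)] → w = 0.05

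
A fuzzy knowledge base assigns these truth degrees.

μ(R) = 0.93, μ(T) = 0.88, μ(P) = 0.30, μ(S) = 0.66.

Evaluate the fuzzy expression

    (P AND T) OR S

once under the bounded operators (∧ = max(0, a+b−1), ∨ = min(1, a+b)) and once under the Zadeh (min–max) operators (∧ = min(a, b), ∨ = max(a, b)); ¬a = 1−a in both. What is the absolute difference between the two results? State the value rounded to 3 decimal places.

0.180

Under bounded:
  P AND T = max(0, a+b−1) on (0.30, 0.88) = 0.18
  (P AND T) OR S = min(1, a+b) on (0.18, 0.66) = 0.84
  → value = 0.8400
Under Zadeh (min–max):
  P AND T = min(a, b) on (0.30, 0.88) = 0.30
  (P AND T) OR S = max(a, b) on (0.30, 0.66) = 0.66
  → value = 0.6600
|0.8400 − 0.6600| = 0.180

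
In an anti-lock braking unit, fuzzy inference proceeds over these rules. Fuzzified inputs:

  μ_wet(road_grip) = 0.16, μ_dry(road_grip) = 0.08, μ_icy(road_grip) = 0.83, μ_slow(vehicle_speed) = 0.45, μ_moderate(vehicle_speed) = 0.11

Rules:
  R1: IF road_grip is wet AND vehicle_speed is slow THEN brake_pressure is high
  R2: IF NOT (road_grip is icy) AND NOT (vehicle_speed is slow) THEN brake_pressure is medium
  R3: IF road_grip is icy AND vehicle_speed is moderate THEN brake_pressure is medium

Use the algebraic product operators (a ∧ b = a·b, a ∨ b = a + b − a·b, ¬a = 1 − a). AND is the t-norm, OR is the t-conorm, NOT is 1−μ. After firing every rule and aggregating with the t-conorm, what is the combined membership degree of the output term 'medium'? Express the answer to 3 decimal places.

R1: wet=0.16, slow=0.45; AND[a·b] → w = 0.0720
R2: ¬icy=1−0.83=0.17, ¬slow=1−0.45=0.55; AND[a·b] → w = 0.0935
R3: icy=0.83, moderate=0.11; AND[a·b] → w = 0.0913
Rules with consequent 'medium': {R2, R3} → strengths 0.0935, 0.0913
Aggregate via t-conorm [a + b − a·b]: 0.1763

0.176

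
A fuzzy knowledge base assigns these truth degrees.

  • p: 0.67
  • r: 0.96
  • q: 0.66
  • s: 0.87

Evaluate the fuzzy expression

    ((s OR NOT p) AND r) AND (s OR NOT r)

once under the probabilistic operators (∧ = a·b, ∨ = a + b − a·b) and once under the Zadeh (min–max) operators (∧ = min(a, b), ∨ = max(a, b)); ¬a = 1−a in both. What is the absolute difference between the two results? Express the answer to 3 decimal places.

Under probabilistic:
  NOT p = 1 − 0.6700 = 0.3300
  s OR NOT p = a + b − a·b on (0.8700, 0.3300) = 0.9129
  (s OR NOT p) AND r = a·b on (0.9129, 0.9600) = 0.8764
  NOT r = 1 − 0.9600 = 0.0400
  s OR NOT r = a + b − a·b on (0.8700, 0.0400) = 0.8752
  ((s OR NOT p) AND r) AND (s OR NOT r) = a·b on (0.8764, 0.8752) = 0.7670
  → value = 0.7670
Under Zadeh (min–max):
  NOT p = 1 − 0.67 = 0.33
  s OR NOT p = max(a, b) on (0.87, 0.33) = 0.87
  (s OR NOT p) AND r = min(a, b) on (0.87, 0.96) = 0.87
  NOT r = 1 − 0.96 = 0.04
  s OR NOT r = max(a, b) on (0.87, 0.04) = 0.87
  ((s OR NOT p) AND r) AND (s OR NOT r) = min(a, b) on (0.87, 0.87) = 0.87
  → value = 0.8700
|0.7670 − 0.8700| = 0.103

0.103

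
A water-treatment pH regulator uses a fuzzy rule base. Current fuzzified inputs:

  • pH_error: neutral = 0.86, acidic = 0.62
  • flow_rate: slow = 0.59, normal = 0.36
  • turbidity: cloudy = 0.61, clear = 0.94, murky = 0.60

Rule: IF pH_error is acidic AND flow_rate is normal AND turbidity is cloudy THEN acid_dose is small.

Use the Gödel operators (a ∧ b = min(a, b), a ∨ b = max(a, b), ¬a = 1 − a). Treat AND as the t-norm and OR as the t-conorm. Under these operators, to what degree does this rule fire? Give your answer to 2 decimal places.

firing strength: acidic=0.62, normal=0.36, cloudy=0.61; AND[min(a, b)] → w = 0.36

0.36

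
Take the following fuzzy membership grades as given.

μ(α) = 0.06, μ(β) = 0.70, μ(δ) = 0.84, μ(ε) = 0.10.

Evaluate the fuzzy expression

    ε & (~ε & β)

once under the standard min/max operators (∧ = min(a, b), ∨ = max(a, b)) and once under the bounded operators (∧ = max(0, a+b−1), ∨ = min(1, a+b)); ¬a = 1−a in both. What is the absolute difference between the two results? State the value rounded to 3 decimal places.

Under standard min/max:
  ~ε = 1 − 0.10 = 0.90
  ~ε & β = min(a, b) on (0.90, 0.70) = 0.70
  ε & (~ε & β) = min(a, b) on (0.10, 0.70) = 0.10
  → value = 0.1000
Under bounded:
  ~ε = 1 − 0.10 = 0.90
  ~ε & β = max(0, a+b−1) on (0.90, 0.70) = 0.60
  ε & (~ε & β) = max(0, a+b−1) on (0.10, 0.60) = 0.00
  → value = 0.0000
|0.1000 − 0.0000| = 0.100

0.100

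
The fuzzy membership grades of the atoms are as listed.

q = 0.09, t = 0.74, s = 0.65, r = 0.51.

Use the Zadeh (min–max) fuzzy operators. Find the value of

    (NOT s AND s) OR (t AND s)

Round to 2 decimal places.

0.65

NOT s = 1 − 0.65 = 0.35
NOT s AND s = min(a, b) on (0.35, 0.65) = 0.35
t AND s = min(a, b) on (0.74, 0.65) = 0.65
(NOT s AND s) OR (t AND s) = max(a, b) on (0.35, 0.65) = 0.65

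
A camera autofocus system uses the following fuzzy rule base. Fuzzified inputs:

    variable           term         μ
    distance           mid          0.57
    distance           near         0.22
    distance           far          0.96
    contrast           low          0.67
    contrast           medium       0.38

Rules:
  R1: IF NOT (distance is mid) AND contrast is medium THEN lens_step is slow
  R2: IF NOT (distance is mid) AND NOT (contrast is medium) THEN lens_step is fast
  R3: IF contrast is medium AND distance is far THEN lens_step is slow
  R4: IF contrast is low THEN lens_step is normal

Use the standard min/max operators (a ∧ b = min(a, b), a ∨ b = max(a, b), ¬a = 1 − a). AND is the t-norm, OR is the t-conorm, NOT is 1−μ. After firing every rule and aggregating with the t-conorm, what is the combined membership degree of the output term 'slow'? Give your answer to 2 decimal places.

0.38

R1: ¬mid=1−0.57=0.43, medium=0.38; AND[min(a, b)] → w = 0.38
R2: ¬mid=1−0.57=0.43, ¬medium=1−0.38=0.62; AND[min(a, b)] → w = 0.43
R3: medium=0.38, far=0.96; AND[min(a, b)] → w = 0.38
R4: low=0.67 → w = 0.67
Rules with consequent 'slow': {R1, R3} → strengths 0.38, 0.38
Aggregate via t-conorm [max(a, b)]: 0.38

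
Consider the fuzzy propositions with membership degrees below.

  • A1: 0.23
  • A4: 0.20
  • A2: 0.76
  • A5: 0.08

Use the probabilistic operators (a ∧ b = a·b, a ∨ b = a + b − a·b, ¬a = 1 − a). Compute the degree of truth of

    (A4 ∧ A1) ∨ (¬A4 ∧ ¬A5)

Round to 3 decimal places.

A4 ∧ A1 = a·b on (0.2000, 0.2300) = 0.0460
¬A4 = 1 − 0.2000 = 0.8000
¬A5 = 1 − 0.0800 = 0.9200
¬A4 ∧ ¬A5 = a·b on (0.8000, 0.9200) = 0.7360
(A4 ∧ A1) ∨ (¬A4 ∧ ¬A5) = a + b − a·b on (0.0460, 0.7360) = 0.7481

0.748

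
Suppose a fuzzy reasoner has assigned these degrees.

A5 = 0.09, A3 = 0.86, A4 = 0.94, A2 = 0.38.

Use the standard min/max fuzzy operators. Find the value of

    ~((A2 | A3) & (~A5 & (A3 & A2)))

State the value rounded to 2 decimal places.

0.62

A2 | A3 = max(a, b) on (0.38, 0.86) = 0.86
~A5 = 1 − 0.09 = 0.91
A3 & A2 = min(a, b) on (0.86, 0.38) = 0.38
~A5 & (A3 & A2) = min(a, b) on (0.91, 0.38) = 0.38
(A2 | A3) & (~A5 & (A3 & A2)) = min(a, b) on (0.86, 0.38) = 0.38
~((A2 | A3) & (~A5 & (A3 & A2))) = 1 − 0.38 = 0.62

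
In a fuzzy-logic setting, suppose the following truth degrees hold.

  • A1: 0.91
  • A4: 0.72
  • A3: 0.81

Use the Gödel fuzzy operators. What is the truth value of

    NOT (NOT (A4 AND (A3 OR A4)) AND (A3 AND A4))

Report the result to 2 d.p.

A3 OR A4 = max(a, b) on (0.81, 0.72) = 0.81
A4 AND (A3 OR A4) = min(a, b) on (0.72, 0.81) = 0.72
NOT (A4 AND (A3 OR A4)) = 1 − 0.72 = 0.28
A3 AND A4 = min(a, b) on (0.81, 0.72) = 0.72
NOT (A4 AND (A3 OR A4)) AND (A3 AND A4) = min(a, b) on (0.28, 0.72) = 0.28
NOT (NOT (A4 AND (A3 OR A4)) AND (A3 AND A4)) = 1 − 0.28 = 0.72

0.72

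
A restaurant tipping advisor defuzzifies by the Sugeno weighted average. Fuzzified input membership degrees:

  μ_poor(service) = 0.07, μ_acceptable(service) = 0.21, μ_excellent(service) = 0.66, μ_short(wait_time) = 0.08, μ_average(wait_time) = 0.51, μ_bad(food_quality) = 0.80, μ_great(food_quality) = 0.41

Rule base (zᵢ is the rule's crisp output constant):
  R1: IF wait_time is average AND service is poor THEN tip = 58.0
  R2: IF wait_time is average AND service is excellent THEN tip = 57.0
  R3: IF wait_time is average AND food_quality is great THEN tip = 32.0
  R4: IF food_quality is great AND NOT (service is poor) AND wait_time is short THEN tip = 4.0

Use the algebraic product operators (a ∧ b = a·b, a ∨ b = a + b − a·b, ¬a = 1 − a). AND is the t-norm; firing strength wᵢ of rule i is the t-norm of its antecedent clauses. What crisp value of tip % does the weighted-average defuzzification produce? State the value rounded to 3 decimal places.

45.873

R1 (z=58.0): average=0.51, poor=0.07; AND[a·b] → w = 0.0357
R2 (z=57.0): average=0.51, excellent=0.66; AND[a·b] → w = 0.3366
R3 (z=32.0): average=0.51, great=0.41; AND[a·b] → w = 0.2091
R4 (z=4.0): great=0.41, ¬poor=1−0.07=0.93, short=0.08; AND[a·b] → w = 0.0305
Weighted average = (0.0357·58.0 + 0.3366·57.0 + 0.2091·32.0 + 0.0305·4.0) / (0.0357 + 0.3366 + 0.2091 + 0.0305)
  = 28.0700 / 0.6119 = 45.873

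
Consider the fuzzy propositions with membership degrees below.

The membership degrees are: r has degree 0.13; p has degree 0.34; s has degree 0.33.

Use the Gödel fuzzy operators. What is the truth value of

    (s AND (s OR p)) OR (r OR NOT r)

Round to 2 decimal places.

0.87

s OR p = max(a, b) on (0.33, 0.34) = 0.34
s AND (s OR p) = min(a, b) on (0.33, 0.34) = 0.33
NOT r = 1 − 0.13 = 0.87
r OR NOT r = max(a, b) on (0.13, 0.87) = 0.87
(s AND (s OR p)) OR (r OR NOT r) = max(a, b) on (0.33, 0.87) = 0.87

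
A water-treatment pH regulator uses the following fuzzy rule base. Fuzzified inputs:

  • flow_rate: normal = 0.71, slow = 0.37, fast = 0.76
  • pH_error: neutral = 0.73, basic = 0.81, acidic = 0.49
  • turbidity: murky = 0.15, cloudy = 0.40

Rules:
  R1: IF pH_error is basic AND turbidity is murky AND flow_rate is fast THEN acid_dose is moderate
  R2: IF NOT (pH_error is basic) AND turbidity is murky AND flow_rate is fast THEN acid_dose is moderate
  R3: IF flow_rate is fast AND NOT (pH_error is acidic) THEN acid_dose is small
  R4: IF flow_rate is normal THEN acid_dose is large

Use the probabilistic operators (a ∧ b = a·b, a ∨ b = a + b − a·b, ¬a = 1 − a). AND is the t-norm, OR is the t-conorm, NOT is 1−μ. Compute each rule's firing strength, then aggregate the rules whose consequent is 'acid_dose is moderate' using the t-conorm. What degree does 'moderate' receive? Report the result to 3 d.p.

0.112

R1: basic=0.81, murky=0.15, fast=0.76; AND[a·b] → w = 0.0923
R2: ¬basic=1−0.81=0.19, murky=0.15, fast=0.76; AND[a·b] → w = 0.0217
R3: fast=0.76, ¬acidic=1−0.49=0.51; AND[a·b] → w = 0.3876
R4: normal=0.71 → w = 0.7100
Rules with consequent 'moderate': {R1, R2} → strengths 0.0923, 0.0217
Aggregate via t-conorm [a + b − a·b]: 0.1120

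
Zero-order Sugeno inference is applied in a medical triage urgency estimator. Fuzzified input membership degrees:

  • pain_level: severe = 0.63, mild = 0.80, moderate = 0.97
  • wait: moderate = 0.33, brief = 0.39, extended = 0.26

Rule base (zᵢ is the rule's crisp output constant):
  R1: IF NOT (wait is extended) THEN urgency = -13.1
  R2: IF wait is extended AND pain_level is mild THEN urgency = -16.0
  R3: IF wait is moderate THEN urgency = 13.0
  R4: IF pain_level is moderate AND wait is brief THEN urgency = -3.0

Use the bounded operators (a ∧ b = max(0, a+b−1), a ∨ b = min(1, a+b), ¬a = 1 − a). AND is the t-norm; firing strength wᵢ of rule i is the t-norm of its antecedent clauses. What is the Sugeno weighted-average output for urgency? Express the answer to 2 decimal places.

-5.00

R1 (z=-13.1): ¬extended=1−0.26=0.74 → w = 0.74
R2 (z=-16.0): extended=0.26, mild=0.80; AND[max(0, a+b−1)] → w = 0.06
R3 (z=13.0): moderate=0.33 → w = 0.33
R4 (z=-3.0): moderate=0.97, brief=0.39; AND[max(0, a+b−1)] → w = 0.36
Weighted average = (0.74·-13.1 + 0.06·-16.0 + 0.33·13.0 + 0.36·-3.0) / (0.74 + 0.06 + 0.33 + 0.36)
  = -7.4440 / 1.4900 = -5.00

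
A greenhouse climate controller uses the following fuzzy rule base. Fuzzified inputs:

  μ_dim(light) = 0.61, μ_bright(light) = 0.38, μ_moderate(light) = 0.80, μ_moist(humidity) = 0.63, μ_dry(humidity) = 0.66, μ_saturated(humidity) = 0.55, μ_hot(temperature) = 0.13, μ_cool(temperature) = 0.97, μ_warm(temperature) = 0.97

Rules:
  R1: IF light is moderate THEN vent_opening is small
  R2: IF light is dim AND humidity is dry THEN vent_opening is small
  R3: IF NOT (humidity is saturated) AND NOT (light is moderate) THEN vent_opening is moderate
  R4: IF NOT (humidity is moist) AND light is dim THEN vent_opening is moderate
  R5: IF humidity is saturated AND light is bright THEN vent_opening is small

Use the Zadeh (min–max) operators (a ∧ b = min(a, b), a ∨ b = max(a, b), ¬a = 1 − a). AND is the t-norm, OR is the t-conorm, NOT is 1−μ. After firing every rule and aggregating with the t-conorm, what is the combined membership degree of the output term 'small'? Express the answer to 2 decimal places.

0.80

R1: moderate=0.80 → w = 0.80
R2: dim=0.61, dry=0.66; AND[min(a, b)] → w = 0.61
R3: ¬saturated=1−0.55=0.45, ¬moderate=1−0.80=0.20; AND[min(a, b)] → w = 0.20
R4: ¬moist=1−0.63=0.37, dim=0.61; AND[min(a, b)] → w = 0.37
R5: saturated=0.55, bright=0.38; AND[min(a, b)] → w = 0.38
Rules with consequent 'small': {R1, R2, R5} → strengths 0.80, 0.61, 0.38
Aggregate via t-conorm [max(a, b)]: 0.80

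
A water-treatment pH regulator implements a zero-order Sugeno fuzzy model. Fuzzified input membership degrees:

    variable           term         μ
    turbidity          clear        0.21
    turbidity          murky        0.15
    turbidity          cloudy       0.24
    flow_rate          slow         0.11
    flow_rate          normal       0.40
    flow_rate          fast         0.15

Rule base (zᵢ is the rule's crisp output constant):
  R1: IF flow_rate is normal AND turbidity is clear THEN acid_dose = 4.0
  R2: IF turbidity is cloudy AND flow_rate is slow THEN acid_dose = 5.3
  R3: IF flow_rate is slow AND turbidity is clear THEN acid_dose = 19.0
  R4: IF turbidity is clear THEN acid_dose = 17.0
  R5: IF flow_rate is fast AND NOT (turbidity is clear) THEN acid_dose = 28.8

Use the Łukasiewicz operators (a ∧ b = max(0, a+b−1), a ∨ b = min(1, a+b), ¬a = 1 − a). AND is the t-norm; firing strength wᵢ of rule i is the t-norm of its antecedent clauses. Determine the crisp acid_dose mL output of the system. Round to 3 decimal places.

R1 (z=4.0): normal=0.40, clear=0.21; AND[max(0, a+b−1)] → w = 0.00
R2 (z=5.3): cloudy=0.24, slow=0.11; AND[max(0, a+b−1)] → w = 0.00
R3 (z=19.0): slow=0.11, clear=0.21; AND[max(0, a+b−1)] → w = 0.00
R4 (z=17.0): clear=0.21 → w = 0.21
R5 (z=28.8): fast=0.15, ¬clear=1−0.21=0.79; AND[max(0, a+b−1)] → w = 0.00
Weighted average = (0.00·4.0 + 0.00·5.3 + 0.00·19.0 + 0.21·17.0 + 0.00·28.8) / (0.00 + 0.00 + 0.00 + 0.21 + 0.00)
  = 3.5700 / 0.2100 = 17.000

17.000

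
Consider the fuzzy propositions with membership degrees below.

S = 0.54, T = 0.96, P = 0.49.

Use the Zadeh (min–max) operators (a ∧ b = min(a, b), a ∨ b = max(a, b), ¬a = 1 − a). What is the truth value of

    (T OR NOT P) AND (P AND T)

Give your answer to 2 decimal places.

NOT P = 1 − 0.49 = 0.51
T OR NOT P = max(a, b) on (0.96, 0.51) = 0.96
P AND T = min(a, b) on (0.49, 0.96) = 0.49
(T OR NOT P) AND (P AND T) = min(a, b) on (0.96, 0.49) = 0.49

0.49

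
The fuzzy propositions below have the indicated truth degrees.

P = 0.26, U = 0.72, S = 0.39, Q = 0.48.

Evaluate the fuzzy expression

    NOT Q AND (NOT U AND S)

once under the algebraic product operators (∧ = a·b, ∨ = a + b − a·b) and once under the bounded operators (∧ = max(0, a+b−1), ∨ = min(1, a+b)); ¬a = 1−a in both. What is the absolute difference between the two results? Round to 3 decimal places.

Under algebraic product:
  NOT Q = 1 − 0.4800 = 0.5200
  NOT U = 1 − 0.7200 = 0.2800
  NOT U AND S = a·b on (0.2800, 0.3900) = 0.1092
  NOT Q AND (NOT U AND S) = a·b on (0.5200, 0.1092) = 0.0568
  → value = 0.0568
Under bounded:
  NOT Q = 1 − 0.48 = 0.52
  NOT U = 1 − 0.72 = 0.28
  NOT U AND S = max(0, a+b−1) on (0.28, 0.39) = 0.00
  NOT Q AND (NOT U AND S) = max(0, a+b−1) on (0.52, 0.00) = 0.00
  → value = 0.0000
|0.0568 − 0.0000| = 0.057

0.057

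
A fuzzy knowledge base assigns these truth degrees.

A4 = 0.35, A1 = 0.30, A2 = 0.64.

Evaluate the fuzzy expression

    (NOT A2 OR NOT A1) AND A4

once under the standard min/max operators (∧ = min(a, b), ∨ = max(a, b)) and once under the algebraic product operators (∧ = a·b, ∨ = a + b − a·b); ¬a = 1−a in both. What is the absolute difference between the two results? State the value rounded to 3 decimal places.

Under standard min/max:
  NOT A2 = 1 − 0.64 = 0.36
  NOT A1 = 1 − 0.30 = 0.70
  NOT A2 OR NOT A1 = max(a, b) on (0.36, 0.70) = 0.70
  (NOT A2 OR NOT A1) AND A4 = min(a, b) on (0.70, 0.35) = 0.35
  → value = 0.3500
Under algebraic product:
  NOT A2 = 1 − 0.6400 = 0.3600
  NOT A1 = 1 − 0.3000 = 0.7000
  NOT A2 OR NOT A1 = a + b − a·b on (0.3600, 0.7000) = 0.8080
  (NOT A2 OR NOT A1) AND A4 = a·b on (0.8080, 0.3500) = 0.2828
  → value = 0.2828
|0.3500 − 0.2828| = 0.067

0.067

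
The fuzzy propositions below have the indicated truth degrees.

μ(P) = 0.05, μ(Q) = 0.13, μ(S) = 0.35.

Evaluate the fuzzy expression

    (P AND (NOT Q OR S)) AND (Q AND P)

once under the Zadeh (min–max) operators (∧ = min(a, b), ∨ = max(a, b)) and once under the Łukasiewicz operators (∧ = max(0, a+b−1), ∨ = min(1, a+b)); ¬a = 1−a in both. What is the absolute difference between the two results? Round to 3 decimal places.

Under Zadeh (min–max):
  NOT Q = 1 − 0.13 = 0.87
  NOT Q OR S = max(a, b) on (0.87, 0.35) = 0.87
  P AND (NOT Q OR S) = min(a, b) on (0.05, 0.87) = 0.05
  Q AND P = min(a, b) on (0.13, 0.05) = 0.05
  (P AND (NOT Q OR S)) AND (Q AND P) = min(a, b) on (0.05, 0.05) = 0.05
  → value = 0.0500
Under Łukasiewicz:
  NOT Q = 1 − 0.13 = 0.87
  NOT Q OR S = min(1, a+b) on (0.87, 0.35) = 1.00
  P AND (NOT Q OR S) = max(0, a+b−1) on (0.05, 1.00) = 0.05
  Q AND P = max(0, a+b−1) on (0.13, 0.05) = 0.00
  (P AND (NOT Q OR S)) AND (Q AND P) = max(0, a+b−1) on (0.05, 0.00) = 0.00
  → value = 0.0000
|0.0500 − 0.0000| = 0.050

0.050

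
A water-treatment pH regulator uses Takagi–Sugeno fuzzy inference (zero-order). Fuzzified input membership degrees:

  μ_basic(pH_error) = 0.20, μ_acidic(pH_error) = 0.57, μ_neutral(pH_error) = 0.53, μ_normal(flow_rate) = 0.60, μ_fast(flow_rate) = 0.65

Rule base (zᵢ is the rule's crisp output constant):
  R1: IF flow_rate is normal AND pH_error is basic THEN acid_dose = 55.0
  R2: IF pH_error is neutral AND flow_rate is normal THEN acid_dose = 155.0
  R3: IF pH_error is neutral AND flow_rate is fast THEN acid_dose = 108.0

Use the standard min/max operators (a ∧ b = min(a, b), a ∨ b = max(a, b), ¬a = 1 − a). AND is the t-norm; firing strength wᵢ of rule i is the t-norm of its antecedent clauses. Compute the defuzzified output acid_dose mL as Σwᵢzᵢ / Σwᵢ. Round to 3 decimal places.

119.357

R1 (z=55.0): normal=0.60, basic=0.20; AND[min(a, b)] → w = 0.20
R2 (z=155.0): neutral=0.53, normal=0.60; AND[min(a, b)] → w = 0.53
R3 (z=108.0): neutral=0.53, fast=0.65; AND[min(a, b)] → w = 0.53
Weighted average = (0.20·55.0 + 0.53·155.0 + 0.53·108.0) / (0.20 + 0.53 + 0.53)
  = 150.3900 / 1.2600 = 119.357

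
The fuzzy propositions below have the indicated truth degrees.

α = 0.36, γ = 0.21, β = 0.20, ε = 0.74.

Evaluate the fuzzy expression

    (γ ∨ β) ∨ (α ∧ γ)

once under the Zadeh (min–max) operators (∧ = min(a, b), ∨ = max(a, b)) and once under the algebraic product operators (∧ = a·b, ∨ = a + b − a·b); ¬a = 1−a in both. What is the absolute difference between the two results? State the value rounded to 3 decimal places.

Under Zadeh (min–max):
  γ ∨ β = max(a, b) on (0.21, 0.20) = 0.21
  α ∧ γ = min(a, b) on (0.36, 0.21) = 0.21
  (γ ∨ β) ∨ (α ∧ γ) = max(a, b) on (0.21, 0.21) = 0.21
  → value = 0.2100
Under algebraic product:
  γ ∨ β = a + b − a·b on (0.2100, 0.2000) = 0.3680
  α ∧ γ = a·b on (0.3600, 0.2100) = 0.0756
  (γ ∨ β) ∨ (α ∧ γ) = a + b − a·b on (0.3680, 0.0756) = 0.4158
  → value = 0.4158
|0.2100 − 0.4158| = 0.206

0.206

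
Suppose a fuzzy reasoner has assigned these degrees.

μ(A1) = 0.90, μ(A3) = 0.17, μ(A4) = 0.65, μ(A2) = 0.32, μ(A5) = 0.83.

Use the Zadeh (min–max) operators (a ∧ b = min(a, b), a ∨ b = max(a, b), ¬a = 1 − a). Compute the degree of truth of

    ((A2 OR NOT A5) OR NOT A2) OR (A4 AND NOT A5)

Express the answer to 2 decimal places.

NOT A5 = 1 − 0.83 = 0.17
A2 OR NOT A5 = max(a, b) on (0.32, 0.17) = 0.32
NOT A2 = 1 − 0.32 = 0.68
(A2 OR NOT A5) OR NOT A2 = max(a, b) on (0.32, 0.68) = 0.68
NOT A5 = 1 − 0.83 = 0.17
A4 AND NOT A5 = min(a, b) on (0.65, 0.17) = 0.17
((A2 OR NOT A5) OR NOT A2) OR (A4 AND NOT A5) = max(a, b) on (0.68, 0.17) = 0.68

0.68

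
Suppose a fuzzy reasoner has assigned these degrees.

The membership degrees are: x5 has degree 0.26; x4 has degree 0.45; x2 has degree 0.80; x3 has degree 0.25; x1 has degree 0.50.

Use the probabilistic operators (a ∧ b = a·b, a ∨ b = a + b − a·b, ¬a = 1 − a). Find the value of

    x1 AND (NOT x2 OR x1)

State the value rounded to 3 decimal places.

0.300

NOT x2 = 1 − 0.8000 = 0.2000
NOT x2 OR x1 = a + b − a·b on (0.2000, 0.5000) = 0.6000
x1 AND (NOT x2 OR x1) = a·b on (0.5000, 0.6000) = 0.3000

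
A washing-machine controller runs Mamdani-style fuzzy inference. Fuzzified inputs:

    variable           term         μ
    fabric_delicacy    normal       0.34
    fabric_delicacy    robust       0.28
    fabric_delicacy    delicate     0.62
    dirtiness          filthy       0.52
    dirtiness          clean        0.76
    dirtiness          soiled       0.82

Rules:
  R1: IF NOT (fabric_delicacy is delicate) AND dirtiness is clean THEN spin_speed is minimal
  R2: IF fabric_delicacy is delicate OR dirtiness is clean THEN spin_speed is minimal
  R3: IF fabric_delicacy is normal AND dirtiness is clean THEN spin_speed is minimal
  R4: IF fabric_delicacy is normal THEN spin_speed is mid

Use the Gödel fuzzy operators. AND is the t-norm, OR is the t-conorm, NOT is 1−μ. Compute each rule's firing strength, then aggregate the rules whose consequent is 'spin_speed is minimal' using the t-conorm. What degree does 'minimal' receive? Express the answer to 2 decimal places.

R1: ¬delicate=1−0.62=0.38, clean=0.76; AND[min(a, b)] → w = 0.38
R2: delicate=0.62, clean=0.76; OR[max(a, b)] → w = 0.76
R3: normal=0.34, clean=0.76; AND[min(a, b)] → w = 0.34
R4: normal=0.34 → w = 0.34
Rules with consequent 'minimal': {R1, R2, R3} → strengths 0.38, 0.76, 0.34
Aggregate via t-conorm [max(a, b)]: 0.76

0.76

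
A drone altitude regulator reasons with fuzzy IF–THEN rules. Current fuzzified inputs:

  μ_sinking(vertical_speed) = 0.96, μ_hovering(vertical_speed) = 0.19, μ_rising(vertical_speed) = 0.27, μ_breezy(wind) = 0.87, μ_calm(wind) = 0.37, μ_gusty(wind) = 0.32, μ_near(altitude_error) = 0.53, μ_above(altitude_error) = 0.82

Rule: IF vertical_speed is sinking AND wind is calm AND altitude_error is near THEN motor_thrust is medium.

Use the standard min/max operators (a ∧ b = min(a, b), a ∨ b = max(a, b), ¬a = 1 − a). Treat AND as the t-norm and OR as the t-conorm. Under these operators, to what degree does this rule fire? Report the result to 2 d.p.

0.37

firing strength: sinking=0.96, calm=0.37, near=0.53; AND[min(a, b)] → w = 0.37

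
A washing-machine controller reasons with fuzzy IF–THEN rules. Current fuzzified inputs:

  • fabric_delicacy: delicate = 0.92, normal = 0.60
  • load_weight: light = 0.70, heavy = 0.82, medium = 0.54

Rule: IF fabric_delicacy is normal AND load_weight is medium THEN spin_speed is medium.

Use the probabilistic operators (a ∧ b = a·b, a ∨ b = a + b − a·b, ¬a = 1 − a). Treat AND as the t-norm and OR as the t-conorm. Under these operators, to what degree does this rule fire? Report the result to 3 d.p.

0.324

firing strength: normal=0.60, medium=0.54; AND[a·b] → w = 0.3240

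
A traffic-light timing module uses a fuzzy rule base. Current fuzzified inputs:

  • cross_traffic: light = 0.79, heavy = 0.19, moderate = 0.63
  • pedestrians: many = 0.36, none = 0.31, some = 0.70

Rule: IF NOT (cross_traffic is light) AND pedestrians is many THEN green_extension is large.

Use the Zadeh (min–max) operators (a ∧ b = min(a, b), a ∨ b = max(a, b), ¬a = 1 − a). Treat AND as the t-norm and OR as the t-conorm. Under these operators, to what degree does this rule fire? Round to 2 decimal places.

firing strength: ¬light=1−0.79=0.21, many=0.36; AND[min(a, b)] → w = 0.21

0.21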